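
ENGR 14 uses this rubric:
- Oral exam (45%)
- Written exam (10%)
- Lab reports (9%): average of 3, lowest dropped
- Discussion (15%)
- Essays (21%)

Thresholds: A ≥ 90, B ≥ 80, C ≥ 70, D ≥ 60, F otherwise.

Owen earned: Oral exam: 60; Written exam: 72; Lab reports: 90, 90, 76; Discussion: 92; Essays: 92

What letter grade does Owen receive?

C

Lab reports: drop 76 → average of remaining 2 = 180/2 = 90
Weighted total:
  Oral exam 60 × 0.45 = 27
  Written exam 72 × 0.1 = 7.2
  Lab reports 90 × 0.09 = 8.1
  Discussion 92 × 0.15 = 13.8
  Essays 92 × 0.21 = 19.32
Sum = 75.42
75.42 is ≥ 70 and < 80 → C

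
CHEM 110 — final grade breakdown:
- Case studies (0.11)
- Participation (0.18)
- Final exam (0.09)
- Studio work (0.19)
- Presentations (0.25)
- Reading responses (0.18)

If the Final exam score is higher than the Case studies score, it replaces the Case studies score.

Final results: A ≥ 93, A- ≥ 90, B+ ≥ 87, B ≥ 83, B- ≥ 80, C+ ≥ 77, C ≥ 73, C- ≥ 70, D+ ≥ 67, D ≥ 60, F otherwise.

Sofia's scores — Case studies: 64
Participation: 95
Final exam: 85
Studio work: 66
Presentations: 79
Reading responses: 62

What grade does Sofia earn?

C+

Final exam (85) > Case studies (64), so Case studies counts as 85.
Weighted total:
  Case studies 85 × 0.11 = 9.35
  Participation 95 × 0.18 = 17.1
  Final exam 85 × 0.09 = 7.65
  Studio work 66 × 0.19 = 12.54
  Presentations 79 × 0.25 = 19.75
  Reading responses 62 × 0.18 = 11.16
Sum = 77.55
77.55 is ≥ 77 and < 80 → C+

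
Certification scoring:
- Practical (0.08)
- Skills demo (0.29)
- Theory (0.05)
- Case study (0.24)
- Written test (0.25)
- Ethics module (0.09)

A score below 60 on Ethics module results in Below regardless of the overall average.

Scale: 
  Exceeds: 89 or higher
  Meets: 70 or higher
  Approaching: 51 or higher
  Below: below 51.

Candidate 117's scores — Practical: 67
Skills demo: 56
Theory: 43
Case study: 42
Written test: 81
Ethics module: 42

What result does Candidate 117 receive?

Below

Ethics module score 42 < 60: minimum not met.
Weighted total:
  Practical 67 × 0.08 = 5.36
  Skills demo 56 × 0.29 = 16.24
  Theory 43 × 0.05 = 2.15
  Case study 42 × 0.24 = 10.08
  Written test 81 × 0.25 = 20.25
  Ethics module 42 × 0.09 = 3.78
Sum = 57.86
Because the Ethics module minimum was not met, the result is Below.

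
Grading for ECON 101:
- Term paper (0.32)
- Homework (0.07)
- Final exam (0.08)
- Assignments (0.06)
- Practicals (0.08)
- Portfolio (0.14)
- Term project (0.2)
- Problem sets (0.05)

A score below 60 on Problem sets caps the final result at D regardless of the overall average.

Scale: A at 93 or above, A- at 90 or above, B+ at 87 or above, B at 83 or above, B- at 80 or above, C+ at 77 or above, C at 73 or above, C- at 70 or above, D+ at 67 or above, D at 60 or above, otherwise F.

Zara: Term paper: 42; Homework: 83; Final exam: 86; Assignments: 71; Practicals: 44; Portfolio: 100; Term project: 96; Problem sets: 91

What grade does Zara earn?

Problem sets score 91 ≥ 60: minimum met.
Weighted total:
  Term paper 42 × 0.32 = 13.44
  Homework 83 × 0.07 = 5.81
  Final exam 86 × 0.08 = 6.88
  Assignments 71 × 0.06 = 4.26
  Practicals 44 × 0.08 = 3.52
  Portfolio 100 × 0.14 = 14
  Term project 96 × 0.2 = 19.2
  Problem sets 91 × 0.05 = 4.55
Sum = 71.66
71.66 is ≥ 70 and < 73 → C-

C-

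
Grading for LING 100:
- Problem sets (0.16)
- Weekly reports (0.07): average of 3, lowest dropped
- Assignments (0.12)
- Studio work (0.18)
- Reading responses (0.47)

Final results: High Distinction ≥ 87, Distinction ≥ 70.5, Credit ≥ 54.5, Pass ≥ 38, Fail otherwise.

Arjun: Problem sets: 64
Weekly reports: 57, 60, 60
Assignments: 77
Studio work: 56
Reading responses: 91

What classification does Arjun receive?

Weekly reports: drop 57 → average of remaining 2 = 120/2 = 60
Weighted total:
  Problem sets 64 × 0.16 = 10.24
  Weekly reports 60 × 0.07 = 4.2
  Assignments 77 × 0.12 = 9.24
  Studio work 56 × 0.18 = 10.08
  Reading responses 91 × 0.47 = 42.77
Sum = 76.53
76.53 is ≥ 70.5 and < 87 → Distinction

Distinction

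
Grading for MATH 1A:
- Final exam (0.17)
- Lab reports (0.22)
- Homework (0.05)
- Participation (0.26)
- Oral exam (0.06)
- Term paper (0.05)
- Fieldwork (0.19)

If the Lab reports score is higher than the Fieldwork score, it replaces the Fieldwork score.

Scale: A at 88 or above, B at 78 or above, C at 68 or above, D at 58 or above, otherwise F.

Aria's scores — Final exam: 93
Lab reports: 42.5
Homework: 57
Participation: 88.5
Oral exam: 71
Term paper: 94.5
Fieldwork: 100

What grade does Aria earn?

Lab reports (42.5) ≤ Fieldwork (100), so Fieldwork stays at 100.
Weighted total:
  Final exam 93 × 0.17 = 15.81
  Lab reports 42.5 × 0.22 = 9.35
  Homework 57 × 0.05 = 2.85
  Participation 88.5 × 0.26 = 23.01
  Oral exam 71 × 0.06 = 4.26
  Term paper 94.5 × 0.05 = 4.725
  Fieldwork 100 × 0.19 = 19
Sum = 79.005
79.005 is ≥ 78 and < 88 → B

B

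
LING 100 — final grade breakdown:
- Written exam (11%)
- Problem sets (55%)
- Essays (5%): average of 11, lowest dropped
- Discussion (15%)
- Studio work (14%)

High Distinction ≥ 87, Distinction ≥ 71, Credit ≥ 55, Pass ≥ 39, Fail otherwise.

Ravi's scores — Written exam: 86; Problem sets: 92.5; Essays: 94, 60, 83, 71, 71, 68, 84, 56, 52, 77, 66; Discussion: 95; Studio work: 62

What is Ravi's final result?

Distinction

Essays: drop 52 → average of remaining 10 = 730/10 = 73
Weighted total:
  Written exam 86 × 0.11 = 9.46
  Problem sets 92.5 × 0.55 = 50.875
  Essays 73 × 0.05 = 3.65
  Discussion 95 × 0.15 = 14.25
  Studio work 62 × 0.14 = 8.68
Sum = 86.915
86.915 is ≥ 71 and < 87 → Distinction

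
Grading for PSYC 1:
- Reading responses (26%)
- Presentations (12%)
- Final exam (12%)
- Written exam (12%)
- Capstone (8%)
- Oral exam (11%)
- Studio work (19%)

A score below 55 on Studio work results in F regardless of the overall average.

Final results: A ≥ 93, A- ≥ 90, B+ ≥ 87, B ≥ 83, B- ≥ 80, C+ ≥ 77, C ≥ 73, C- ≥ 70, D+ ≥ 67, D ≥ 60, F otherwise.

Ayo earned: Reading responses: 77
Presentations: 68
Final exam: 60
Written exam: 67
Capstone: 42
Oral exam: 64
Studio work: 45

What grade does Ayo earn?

F

Studio work score 45 < 55: minimum not met.
Weighted total:
  Reading responses 77 × 0.26 = 20.02
  Presentations 68 × 0.12 = 8.16
  Final exam 60 × 0.12 = 7.2
  Written exam 67 × 0.12 = 8.04
  Capstone 42 × 0.08 = 3.36
  Oral exam 64 × 0.11 = 7.04
  Studio work 45 × 0.19 = 8.55
Sum = 62.37
Because the Studio work minimum was not met, the result is F.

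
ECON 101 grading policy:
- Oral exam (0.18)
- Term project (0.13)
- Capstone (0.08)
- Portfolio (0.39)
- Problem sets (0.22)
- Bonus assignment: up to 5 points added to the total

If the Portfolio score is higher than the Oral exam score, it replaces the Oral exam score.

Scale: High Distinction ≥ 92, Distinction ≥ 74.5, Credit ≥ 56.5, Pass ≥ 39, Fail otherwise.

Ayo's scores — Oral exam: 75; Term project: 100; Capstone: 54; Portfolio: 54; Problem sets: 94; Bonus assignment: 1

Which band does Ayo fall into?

Credit

Portfolio (54) ≤ Oral exam (75), so Oral exam stays at 75.
Weighted total:
  Oral exam 75 × 0.18 = 13.5
  Term project 100 × 0.13 = 13
  Capstone 54 × 0.08 = 4.32
  Portfolio 54 × 0.39 = 21.06
  Problem sets 94 × 0.22 = 20.68
Sum = 72.56
Bonus assignment: 72.56 + 1 = 73.56
73.56 is ≥ 56.5 and < 74.5 → Credit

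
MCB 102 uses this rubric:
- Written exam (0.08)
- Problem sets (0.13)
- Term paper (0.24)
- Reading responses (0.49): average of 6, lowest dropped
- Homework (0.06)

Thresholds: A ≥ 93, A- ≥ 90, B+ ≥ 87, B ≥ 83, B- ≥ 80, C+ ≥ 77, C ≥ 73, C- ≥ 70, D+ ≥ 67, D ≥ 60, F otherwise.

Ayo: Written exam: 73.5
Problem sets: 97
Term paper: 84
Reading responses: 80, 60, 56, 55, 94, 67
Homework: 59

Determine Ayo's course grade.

Reading responses: drop 55 → average of remaining 5 = 357/5 = 71.4
Weighted total:
  Written exam 73.5 × 0.08 = 5.88
  Problem sets 97 × 0.13 = 12.61
  Term paper 84 × 0.24 = 20.16
  Reading responses 71.4 × 0.49 = 34.986
  Homework 59 × 0.06 = 3.54
Sum = 77.176
77.176 is ≥ 77 and < 80 → C+

C+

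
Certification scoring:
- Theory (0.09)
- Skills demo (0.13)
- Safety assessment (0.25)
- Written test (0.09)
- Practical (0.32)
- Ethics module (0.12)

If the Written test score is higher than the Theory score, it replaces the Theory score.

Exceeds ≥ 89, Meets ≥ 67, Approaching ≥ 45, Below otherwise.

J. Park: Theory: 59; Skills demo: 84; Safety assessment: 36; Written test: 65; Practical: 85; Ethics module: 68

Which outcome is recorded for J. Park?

Approaching

Written test (65) > Theory (59), so Theory counts as 65.
Weighted total:
  Theory 65 × 0.09 = 5.85
  Skills demo 84 × 0.13 = 10.92
  Safety assessment 36 × 0.25 = 9
  Written test 65 × 0.09 = 5.85
  Practical 85 × 0.32 = 27.2
  Ethics module 68 × 0.12 = 8.16
Sum = 66.98
66.98 is ≥ 45 and < 67 → Approaching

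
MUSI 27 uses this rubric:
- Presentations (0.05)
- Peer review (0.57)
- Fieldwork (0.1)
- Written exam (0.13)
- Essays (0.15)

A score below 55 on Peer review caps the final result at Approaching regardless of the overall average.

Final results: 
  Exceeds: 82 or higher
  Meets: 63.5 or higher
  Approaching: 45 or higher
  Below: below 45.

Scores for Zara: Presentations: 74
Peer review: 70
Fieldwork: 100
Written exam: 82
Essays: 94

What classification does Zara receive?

Meets

Peer review score 70 ≥ 55: minimum met.
Weighted total:
  Presentations 74 × 0.05 = 3.7
  Peer review 70 × 0.57 = 39.9
  Fieldwork 100 × 0.1 = 10
  Written exam 82 × 0.13 = 10.66
  Essays 94 × 0.15 = 14.1
Sum = 78.36
78.36 is ≥ 63.5 and < 82 → Meets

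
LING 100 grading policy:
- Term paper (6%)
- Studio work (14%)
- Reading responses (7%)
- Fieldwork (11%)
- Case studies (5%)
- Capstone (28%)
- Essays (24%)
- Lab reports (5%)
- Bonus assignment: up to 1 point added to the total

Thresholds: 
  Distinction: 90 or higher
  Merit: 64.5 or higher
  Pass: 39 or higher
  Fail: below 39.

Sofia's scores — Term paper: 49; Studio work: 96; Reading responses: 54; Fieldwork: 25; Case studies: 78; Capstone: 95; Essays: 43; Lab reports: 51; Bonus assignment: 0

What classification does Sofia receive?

Merit

Weighted total:
  Term paper 49 × 0.06 = 2.94
  Studio work 96 × 0.14 = 13.44
  Reading responses 54 × 0.07 = 3.78
  Fieldwork 25 × 0.11 = 2.75
  Case studies 78 × 0.05 = 3.9
  Capstone 95 × 0.28 = 26.6
  Essays 43 × 0.24 = 10.32
  Lab reports 51 × 0.05 = 2.55
Sum = 66.28
Bonus assignment: 66.28 + 0 = 66.28
66.28 is ≥ 64.5 and < 90 → Merit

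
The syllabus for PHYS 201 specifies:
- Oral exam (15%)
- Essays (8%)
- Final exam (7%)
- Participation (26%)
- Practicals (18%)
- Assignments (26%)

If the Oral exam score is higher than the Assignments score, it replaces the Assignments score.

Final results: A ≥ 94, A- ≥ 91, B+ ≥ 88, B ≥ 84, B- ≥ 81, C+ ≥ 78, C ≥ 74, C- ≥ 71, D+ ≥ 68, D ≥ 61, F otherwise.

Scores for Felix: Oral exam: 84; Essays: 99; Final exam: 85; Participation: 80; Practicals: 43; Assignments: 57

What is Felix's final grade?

Oral exam (84) > Assignments (57), so Assignments counts as 84.
Weighted total:
  Oral exam 84 × 0.15 = 12.6
  Essays 99 × 0.08 = 7.92
  Final exam 85 × 0.07 = 5.95
  Participation 80 × 0.26 = 20.8
  Practicals 43 × 0.18 = 7.74
  Assignments 84 × 0.26 = 21.84
Sum = 76.85
76.85 is ≥ 74 and < 78 → C

C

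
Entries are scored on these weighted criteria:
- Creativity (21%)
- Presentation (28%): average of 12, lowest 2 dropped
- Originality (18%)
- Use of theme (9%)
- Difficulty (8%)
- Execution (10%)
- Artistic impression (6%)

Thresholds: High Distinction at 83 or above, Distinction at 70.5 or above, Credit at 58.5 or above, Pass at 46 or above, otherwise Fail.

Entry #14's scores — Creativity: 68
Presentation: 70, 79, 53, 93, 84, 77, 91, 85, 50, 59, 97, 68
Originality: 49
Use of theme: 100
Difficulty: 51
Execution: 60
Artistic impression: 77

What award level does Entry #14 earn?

Credit

Presentation: drop 50, 53 → average of remaining 10 = 803/10 = 80.3
Weighted total:
  Creativity 68 × 0.21 = 14.28
  Presentation 80.3 × 0.28 = 22.484
  Originality 49 × 0.18 = 8.82
  Use of theme 100 × 0.09 = 9
  Difficulty 51 × 0.08 = 4.08
  Execution 60 × 0.1 = 6
  Artistic impression 77 × 0.06 = 4.62
Sum = 69.284
69.284 is ≥ 58.5 and < 70.5 → Credit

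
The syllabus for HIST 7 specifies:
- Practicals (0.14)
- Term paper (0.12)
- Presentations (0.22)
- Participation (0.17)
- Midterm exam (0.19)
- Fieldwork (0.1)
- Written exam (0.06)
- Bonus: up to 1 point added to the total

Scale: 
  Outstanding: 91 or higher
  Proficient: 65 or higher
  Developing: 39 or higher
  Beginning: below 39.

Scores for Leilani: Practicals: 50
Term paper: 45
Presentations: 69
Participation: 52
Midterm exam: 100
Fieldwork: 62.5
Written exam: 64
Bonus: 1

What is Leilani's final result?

Weighted total:
  Practicals 50 × 0.14 = 7
  Term paper 45 × 0.12 = 5.4
  Presentations 69 × 0.22 = 15.18
  Participation 52 × 0.17 = 8.84
  Midterm exam 100 × 0.19 = 19
  Fieldwork 62.5 × 0.1 = 6.25
  Written exam 64 × 0.06 = 3.84
Sum = 65.51
Bonus: 65.51 + 1 = 66.51
66.51 is ≥ 65 and < 91 → Proficient

Proficient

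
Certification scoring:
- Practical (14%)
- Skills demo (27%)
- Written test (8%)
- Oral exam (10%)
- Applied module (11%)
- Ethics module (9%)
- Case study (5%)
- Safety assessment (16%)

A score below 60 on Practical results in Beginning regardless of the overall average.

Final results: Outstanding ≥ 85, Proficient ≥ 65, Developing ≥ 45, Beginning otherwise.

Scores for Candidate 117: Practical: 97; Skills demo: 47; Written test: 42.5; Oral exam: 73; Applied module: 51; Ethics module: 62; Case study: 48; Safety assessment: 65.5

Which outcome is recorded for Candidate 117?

Developing

Practical score 97 ≥ 60: minimum met.
Weighted total:
  Practical 97 × 0.14 = 13.58
  Skills demo 47 × 0.27 = 12.69
  Written test 42.5 × 0.08 = 3.4
  Oral exam 73 × 0.1 = 7.3
  Applied module 51 × 0.11 = 5.61
  Ethics module 62 × 0.09 = 5.58
  Case study 48 × 0.05 = 2.4
  Safety assessment 65.5 × 0.16 = 10.48
Sum = 61.04
61.04 is ≥ 45 and < 65 → Developing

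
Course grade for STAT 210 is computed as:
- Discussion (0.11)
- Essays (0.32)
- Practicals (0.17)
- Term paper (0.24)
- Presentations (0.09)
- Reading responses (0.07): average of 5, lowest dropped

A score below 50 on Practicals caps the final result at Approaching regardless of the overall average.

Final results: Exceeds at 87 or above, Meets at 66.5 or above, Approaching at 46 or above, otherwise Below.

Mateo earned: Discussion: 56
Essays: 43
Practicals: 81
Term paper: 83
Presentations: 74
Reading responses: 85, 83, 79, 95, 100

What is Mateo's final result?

Reading responses: drop 79 → average of remaining 4 = 363/4 = 90.75
Practicals score 81 ≥ 50: minimum met.
Weighted total:
  Discussion 56 × 0.11 = 6.16
  Essays 43 × 0.32 = 13.76
  Practicals 81 × 0.17 = 13.77
  Term paper 83 × 0.24 = 19.92
  Presentations 74 × 0.09 = 6.66
  Reading responses 90.75 × 0.07 = 6.3525
Sum = 66.6225
66.6225 is ≥ 66.5 and < 87 → Meets

Meets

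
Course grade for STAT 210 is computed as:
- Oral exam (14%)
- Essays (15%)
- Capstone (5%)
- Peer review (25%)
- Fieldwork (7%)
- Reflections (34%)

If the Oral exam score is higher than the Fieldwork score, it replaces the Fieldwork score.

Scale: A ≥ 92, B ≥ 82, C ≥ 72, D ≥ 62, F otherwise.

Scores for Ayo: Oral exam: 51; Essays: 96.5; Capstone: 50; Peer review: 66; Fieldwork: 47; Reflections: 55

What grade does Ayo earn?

Oral exam (51) > Fieldwork (47), so Fieldwork counts as 51.
Weighted total:
  Oral exam 51 × 0.14 = 7.14
  Essays 96.5 × 0.15 = 14.475
  Capstone 50 × 0.05 = 2.5
  Peer review 66 × 0.25 = 16.5
  Fieldwork 51 × 0.07 = 3.57
  Reflections 55 × 0.34 = 18.7
Sum = 62.885
62.885 is ≥ 62 and < 72 → D

D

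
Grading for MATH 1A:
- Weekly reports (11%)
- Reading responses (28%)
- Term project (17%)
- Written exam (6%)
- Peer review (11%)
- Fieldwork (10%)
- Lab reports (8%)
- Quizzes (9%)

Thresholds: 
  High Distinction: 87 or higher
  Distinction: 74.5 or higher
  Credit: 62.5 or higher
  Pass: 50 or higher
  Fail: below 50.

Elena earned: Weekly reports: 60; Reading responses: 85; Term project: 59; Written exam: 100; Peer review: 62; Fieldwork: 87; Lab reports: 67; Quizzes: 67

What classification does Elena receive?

Weighted total:
  Weekly reports 60 × 0.11 = 6.6
  Reading responses 85 × 0.28 = 23.8
  Term project 59 × 0.17 = 10.03
  Written exam 100 × 0.06 = 6
  Peer review 62 × 0.11 = 6.82
  Fieldwork 87 × 0.1 = 8.7
  Lab reports 67 × 0.08 = 5.36
  Quizzes 67 × 0.09 = 6.03
Sum = 73.34
73.34 is ≥ 62.5 and < 74.5 → Credit

Credit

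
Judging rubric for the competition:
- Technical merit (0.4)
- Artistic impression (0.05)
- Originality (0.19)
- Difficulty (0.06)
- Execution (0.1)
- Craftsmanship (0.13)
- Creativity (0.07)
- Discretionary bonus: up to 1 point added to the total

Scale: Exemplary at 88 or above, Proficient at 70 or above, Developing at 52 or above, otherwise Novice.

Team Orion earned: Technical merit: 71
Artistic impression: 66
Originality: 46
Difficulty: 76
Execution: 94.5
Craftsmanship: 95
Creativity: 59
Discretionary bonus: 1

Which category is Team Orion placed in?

Weighted total:
  Technical merit 71 × 0.4 = 28.4
  Artistic impression 66 × 0.05 = 3.3
  Originality 46 × 0.19 = 8.74
  Difficulty 76 × 0.06 = 4.56
  Execution 94.5 × 0.1 = 9.45
  Craftsmanship 95 × 0.13 = 12.35
  Creativity 59 × 0.07 = 4.13
Sum = 70.93
Discretionary bonus: 70.93 + 1 = 71.93
71.93 is ≥ 70 and < 88 → Proficient

Proficient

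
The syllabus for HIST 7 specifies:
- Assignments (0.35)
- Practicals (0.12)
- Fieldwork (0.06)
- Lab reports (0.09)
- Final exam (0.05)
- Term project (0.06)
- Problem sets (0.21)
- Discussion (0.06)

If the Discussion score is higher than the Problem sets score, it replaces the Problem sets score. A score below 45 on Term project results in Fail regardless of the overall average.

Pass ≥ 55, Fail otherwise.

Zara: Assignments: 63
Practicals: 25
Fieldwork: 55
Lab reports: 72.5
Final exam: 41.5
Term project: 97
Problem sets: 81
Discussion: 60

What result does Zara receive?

Discussion (60) ≤ Problem sets (81), so Problem sets stays at 81.
Term project score 97 ≥ 45: minimum met.
Weighted total:
  Assignments 63 × 0.35 = 22.05
  Practicals 25 × 0.12 = 3
  Fieldwork 55 × 0.06 = 3.3
  Lab reports 72.5 × 0.09 = 6.525
  Final exam 41.5 × 0.05 = 2.075
  Term project 97 × 0.06 = 5.82
  Problem sets 81 × 0.21 = 17.01
  Discussion 60 × 0.06 = 3.6
Sum = 63.38
63.38 ≥ 55 → Pass

Pass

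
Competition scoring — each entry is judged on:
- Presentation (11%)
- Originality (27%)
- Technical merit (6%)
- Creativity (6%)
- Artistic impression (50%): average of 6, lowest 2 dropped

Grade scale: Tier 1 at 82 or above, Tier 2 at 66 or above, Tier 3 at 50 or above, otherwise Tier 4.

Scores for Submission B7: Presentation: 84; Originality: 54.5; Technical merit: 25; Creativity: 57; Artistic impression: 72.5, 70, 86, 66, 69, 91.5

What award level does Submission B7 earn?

Artistic impression: drop 66, 69 → average of remaining 4 = 320/4 = 80
Weighted total:
  Presentation 84 × 0.11 = 9.24
  Originality 54.5 × 0.27 = 14.715
  Technical merit 25 × 0.06 = 1.5
  Creativity 57 × 0.06 = 3.42
  Artistic impression 80 × 0.5 = 40
Sum = 68.875
68.875 is ≥ 66 and < 82 → Tier 2

Tier 2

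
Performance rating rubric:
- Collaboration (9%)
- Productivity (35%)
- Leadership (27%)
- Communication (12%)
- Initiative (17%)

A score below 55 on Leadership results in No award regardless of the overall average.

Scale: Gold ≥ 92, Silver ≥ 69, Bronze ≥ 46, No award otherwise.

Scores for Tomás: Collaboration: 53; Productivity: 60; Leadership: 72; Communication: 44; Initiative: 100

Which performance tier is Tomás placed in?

Leadership score 72 ≥ 55: minimum met.
Weighted total:
  Collaboration 53 × 0.09 = 4.77
  Productivity 60 × 0.35 = 21
  Leadership 72 × 0.27 = 19.44
  Communication 44 × 0.12 = 5.28
  Initiative 100 × 0.17 = 17
Sum = 67.49
67.49 is ≥ 46 and < 69 → Bronze

Bronze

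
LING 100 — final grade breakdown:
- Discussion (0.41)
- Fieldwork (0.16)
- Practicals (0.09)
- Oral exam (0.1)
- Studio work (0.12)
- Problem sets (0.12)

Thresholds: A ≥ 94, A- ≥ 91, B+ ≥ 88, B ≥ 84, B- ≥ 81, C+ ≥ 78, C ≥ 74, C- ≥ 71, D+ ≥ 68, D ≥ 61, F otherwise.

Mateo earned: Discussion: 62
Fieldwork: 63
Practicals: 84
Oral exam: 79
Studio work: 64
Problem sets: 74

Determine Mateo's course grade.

D

Weighted total:
  Discussion 62 × 0.41 = 25.42
  Fieldwork 63 × 0.16 = 10.08
  Practicals 84 × 0.09 = 7.56
  Oral exam 79 × 0.1 = 7.9
  Studio work 64 × 0.12 = 7.68
  Problem sets 74 × 0.12 = 8.88
Sum = 67.52
67.52 is ≥ 61 and < 68 → D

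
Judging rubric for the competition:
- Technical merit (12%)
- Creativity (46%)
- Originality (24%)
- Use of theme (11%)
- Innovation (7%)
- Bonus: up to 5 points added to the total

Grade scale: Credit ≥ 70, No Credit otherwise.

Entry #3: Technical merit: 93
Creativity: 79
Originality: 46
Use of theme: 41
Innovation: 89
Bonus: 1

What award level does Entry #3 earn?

Credit

Weighted total:
  Technical merit 93 × 0.12 = 11.16
  Creativity 79 × 0.46 = 36.34
  Originality 46 × 0.24 = 11.04
  Use of theme 41 × 0.11 = 4.51
  Innovation 89 × 0.07 = 6.23
Sum = 69.28
Bonus: 69.28 + 1 = 70.28
70.28 ≥ 70 → Credit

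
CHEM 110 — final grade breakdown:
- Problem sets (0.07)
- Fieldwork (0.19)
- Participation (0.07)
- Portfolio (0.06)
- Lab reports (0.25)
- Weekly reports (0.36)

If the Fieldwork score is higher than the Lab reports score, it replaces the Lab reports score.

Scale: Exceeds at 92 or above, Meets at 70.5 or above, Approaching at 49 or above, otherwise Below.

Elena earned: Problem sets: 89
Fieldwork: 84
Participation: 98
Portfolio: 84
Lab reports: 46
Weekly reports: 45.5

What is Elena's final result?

Fieldwork (84) > Lab reports (46), so Lab reports counts as 84.
Weighted total:
  Problem sets 89 × 0.07 = 6.23
  Fieldwork 84 × 0.19 = 15.96
  Participation 98 × 0.07 = 6.86
  Portfolio 84 × 0.06 = 5.04
  Lab reports 84 × 0.25 = 21
  Weekly reports 45.5 × 0.36 = 16.38
Sum = 71.47
71.47 is ≥ 70.5 and < 92 → Meets

Meets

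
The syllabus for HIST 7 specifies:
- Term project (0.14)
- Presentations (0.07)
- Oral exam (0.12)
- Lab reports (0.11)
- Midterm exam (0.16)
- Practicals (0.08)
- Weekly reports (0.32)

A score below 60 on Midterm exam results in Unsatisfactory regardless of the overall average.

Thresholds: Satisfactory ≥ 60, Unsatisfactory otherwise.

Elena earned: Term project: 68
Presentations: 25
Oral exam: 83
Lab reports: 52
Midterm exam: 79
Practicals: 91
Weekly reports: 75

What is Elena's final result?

Satisfactory

Midterm exam score 79 ≥ 60: minimum met.
Weighted total:
  Term project 68 × 0.14 = 9.52
  Presentations 25 × 0.07 = 1.75
  Oral exam 83 × 0.12 = 9.96
  Lab reports 52 × 0.11 = 5.72
  Midterm exam 79 × 0.16 = 12.64
  Practicals 91 × 0.08 = 7.28
  Weekly reports 75 × 0.32 = 24
Sum = 70.87
70.87 ≥ 60 → Satisfactory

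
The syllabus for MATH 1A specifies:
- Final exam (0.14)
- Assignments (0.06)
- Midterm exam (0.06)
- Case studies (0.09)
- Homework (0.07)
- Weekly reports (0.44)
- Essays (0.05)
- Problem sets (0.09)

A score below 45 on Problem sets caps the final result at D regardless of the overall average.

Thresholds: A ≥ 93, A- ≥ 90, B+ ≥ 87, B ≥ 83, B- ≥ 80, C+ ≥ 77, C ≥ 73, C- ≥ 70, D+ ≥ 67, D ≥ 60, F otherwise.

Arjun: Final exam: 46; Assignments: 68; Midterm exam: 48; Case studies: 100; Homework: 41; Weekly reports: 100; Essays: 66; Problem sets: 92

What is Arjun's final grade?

Problem sets score 92 ≥ 45: minimum met.
Weighted total:
  Final exam 46 × 0.14 = 6.44
  Assignments 68 × 0.06 = 4.08
  Midterm exam 48 × 0.06 = 2.88
  Case studies 100 × 0.09 = 9
  Homework 41 × 0.07 = 2.87
  Weekly reports 100 × 0.44 = 44
  Essays 66 × 0.05 = 3.3
  Problem sets 92 × 0.09 = 8.28
Sum = 80.85
80.85 is ≥ 80 and < 83 → B-

B-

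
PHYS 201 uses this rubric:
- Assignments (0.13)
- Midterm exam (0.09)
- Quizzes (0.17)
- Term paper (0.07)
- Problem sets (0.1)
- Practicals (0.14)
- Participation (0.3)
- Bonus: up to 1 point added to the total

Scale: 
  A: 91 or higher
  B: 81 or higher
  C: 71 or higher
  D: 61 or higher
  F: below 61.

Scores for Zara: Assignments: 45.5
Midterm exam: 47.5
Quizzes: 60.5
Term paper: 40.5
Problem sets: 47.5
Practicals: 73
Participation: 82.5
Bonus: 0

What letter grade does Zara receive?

Weighted total:
  Assignments 45.5 × 0.13 = 5.915
  Midterm exam 47.5 × 0.09 = 4.275
  Quizzes 60.5 × 0.17 = 10.285
  Term paper 40.5 × 0.07 = 2.835
  Problem sets 47.5 × 0.1 = 4.75
  Practicals 73 × 0.14 = 10.22
  Participation 82.5 × 0.3 = 24.75
Sum = 63.03
Bonus: 63.03 + 0 = 63.03
63.03 is ≥ 61 and < 71 → D

D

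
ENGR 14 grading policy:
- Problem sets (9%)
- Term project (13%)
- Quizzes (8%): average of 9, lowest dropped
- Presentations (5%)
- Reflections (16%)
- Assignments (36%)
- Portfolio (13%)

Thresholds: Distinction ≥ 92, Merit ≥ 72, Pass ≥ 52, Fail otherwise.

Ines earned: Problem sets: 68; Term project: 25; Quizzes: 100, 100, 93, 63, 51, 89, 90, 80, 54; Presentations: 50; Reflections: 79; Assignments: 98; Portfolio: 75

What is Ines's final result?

Quizzes: drop 51 → average of remaining 8 = 669/8 = 83.625
Weighted total:
  Problem sets 68 × 0.09 = 6.12
  Term project 25 × 0.13 = 3.25
  Quizzes 83.625 × 0.08 = 6.69
  Presentations 50 × 0.05 = 2.5
  Reflections 79 × 0.16 = 12.64
  Assignments 98 × 0.36 = 35.28
  Portfolio 75 × 0.13 = 9.75
Sum = 76.23
76.23 is ≥ 72 and < 92 → Merit

Merit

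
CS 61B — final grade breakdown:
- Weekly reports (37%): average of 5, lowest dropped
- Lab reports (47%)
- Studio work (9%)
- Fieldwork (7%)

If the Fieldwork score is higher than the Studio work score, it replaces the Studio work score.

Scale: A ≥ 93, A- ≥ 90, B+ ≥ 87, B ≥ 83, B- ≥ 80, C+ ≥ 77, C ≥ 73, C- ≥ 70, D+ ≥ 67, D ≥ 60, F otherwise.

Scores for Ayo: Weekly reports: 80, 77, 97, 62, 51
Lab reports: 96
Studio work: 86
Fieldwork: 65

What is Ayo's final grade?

Weekly reports: drop 51 → average of remaining 4 = 316/4 = 79
Fieldwork (65) ≤ Studio work (86), so Studio work stays at 86.
Weighted total:
  Weekly reports 79 × 0.37 = 29.23
  Lab reports 96 × 0.47 = 45.12
  Studio work 86 × 0.09 = 7.74
  Fieldwork 65 × 0.07 = 4.55
Sum = 86.64
86.64 is ≥ 83 and < 87 → B

B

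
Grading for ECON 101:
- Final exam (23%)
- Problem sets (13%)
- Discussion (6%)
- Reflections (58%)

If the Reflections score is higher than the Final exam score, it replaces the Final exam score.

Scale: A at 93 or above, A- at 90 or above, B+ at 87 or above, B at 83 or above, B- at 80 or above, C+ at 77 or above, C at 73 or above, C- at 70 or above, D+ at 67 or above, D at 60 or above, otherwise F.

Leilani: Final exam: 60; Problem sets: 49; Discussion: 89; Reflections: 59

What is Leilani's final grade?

F

Reflections (59) ≤ Final exam (60), so Final exam stays at 60.
Weighted total:
  Final exam 60 × 0.23 = 13.8
  Problem sets 49 × 0.13 = 6.37
  Discussion 89 × 0.06 = 5.34
  Reflections 59 × 0.58 = 34.22
Sum = 59.73
59.73 < 60 → F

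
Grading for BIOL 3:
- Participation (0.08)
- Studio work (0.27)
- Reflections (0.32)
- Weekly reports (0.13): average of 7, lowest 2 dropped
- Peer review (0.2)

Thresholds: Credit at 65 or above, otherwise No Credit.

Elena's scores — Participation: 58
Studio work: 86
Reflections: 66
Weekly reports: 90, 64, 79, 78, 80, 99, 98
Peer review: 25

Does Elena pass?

Credit

Weekly reports: drop 64, 78 → average of remaining 5 = 446/5 = 89.2
Weighted total:
  Participation 58 × 0.08 = 4.64
  Studio work 86 × 0.27 = 23.22
  Reflections 66 × 0.32 = 21.12
  Weekly reports 89.2 × 0.13 = 11.596
  Peer review 25 × 0.2 = 5
Sum = 65.576
65.576 ≥ 65 → Credit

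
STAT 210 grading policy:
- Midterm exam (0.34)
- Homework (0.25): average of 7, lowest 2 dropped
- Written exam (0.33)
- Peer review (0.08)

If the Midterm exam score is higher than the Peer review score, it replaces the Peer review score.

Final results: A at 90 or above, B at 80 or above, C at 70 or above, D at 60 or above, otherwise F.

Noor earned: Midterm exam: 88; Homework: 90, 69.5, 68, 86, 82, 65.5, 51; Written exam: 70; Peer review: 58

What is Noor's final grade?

Homework: drop 51, 65.5 → average of remaining 5 = 395.5/5 = 79.1
Midterm exam (88) > Peer review (58), so Peer review counts as 88.
Weighted total:
  Midterm exam 88 × 0.34 = 29.92
  Homework 79.1 × 0.25 = 19.775
  Written exam 70 × 0.33 = 23.1
  Peer review 88 × 0.08 = 7.04
Sum = 79.835
79.835 is ≥ 70 and < 80 → C

C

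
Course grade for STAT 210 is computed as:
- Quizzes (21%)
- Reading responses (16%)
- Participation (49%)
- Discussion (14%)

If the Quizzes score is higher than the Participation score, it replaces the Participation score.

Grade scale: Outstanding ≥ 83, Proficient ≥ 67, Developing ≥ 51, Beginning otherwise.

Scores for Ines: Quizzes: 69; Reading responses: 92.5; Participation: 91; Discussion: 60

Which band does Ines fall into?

Proficient

Quizzes (69) ≤ Participation (91), so Participation stays at 91.
Weighted total:
  Quizzes 69 × 0.21 = 14.49
  Reading responses 92.5 × 0.16 = 14.8
  Participation 91 × 0.49 = 44.59
  Discussion 60 × 0.14 = 8.4
Sum = 82.28
82.28 is ≥ 67 and < 83 → Proficient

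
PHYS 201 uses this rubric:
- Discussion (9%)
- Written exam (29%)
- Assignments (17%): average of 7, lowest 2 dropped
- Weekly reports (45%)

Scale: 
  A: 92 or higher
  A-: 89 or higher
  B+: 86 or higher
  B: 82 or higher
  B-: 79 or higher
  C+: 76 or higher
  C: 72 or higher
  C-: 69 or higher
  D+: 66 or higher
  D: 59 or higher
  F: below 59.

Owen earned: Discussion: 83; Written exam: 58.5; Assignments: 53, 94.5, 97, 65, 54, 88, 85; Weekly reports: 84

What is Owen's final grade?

Assignments: drop 53, 54 → average of remaining 5 = 429.5/5 = 85.9
Weighted total:
  Discussion 83 × 0.09 = 7.47
  Written exam 58.5 × 0.29 = 16.965
  Assignments 85.9 × 0.17 = 14.603
  Weekly reports 84 × 0.45 = 37.8
Sum = 76.838
76.838 is ≥ 76 and < 79 → C+

C+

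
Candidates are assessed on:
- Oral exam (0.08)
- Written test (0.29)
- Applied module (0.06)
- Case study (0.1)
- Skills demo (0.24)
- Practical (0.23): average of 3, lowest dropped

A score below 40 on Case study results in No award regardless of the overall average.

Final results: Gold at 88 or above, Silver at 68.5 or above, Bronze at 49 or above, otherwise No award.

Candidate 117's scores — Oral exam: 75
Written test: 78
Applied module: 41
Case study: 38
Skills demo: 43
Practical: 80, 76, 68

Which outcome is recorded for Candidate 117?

No award

Practical: drop 68 → average of remaining 2 = 156/2 = 78
Case study score 38 < 40: minimum not met.
Weighted total:
  Oral exam 75 × 0.08 = 6
  Written test 78 × 0.29 = 22.62
  Applied module 41 × 0.06 = 2.46
  Case study 38 × 0.1 = 3.8
  Skills demo 43 × 0.24 = 10.32
  Practical 78 × 0.23 = 17.94
Sum = 63.14
Because the Case study minimum was not met, the result is No award.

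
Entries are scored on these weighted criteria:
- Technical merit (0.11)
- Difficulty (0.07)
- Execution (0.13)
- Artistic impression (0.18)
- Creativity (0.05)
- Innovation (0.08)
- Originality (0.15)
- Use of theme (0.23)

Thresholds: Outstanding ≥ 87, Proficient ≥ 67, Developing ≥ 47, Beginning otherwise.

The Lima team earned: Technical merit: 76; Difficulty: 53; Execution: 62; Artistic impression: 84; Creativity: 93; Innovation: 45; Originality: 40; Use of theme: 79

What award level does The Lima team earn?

Weighted total:
  Technical merit 76 × 0.11 = 8.36
  Difficulty 53 × 0.07 = 3.71
  Execution 62 × 0.13 = 8.06
  Artistic impression 84 × 0.18 = 15.12
  Creativity 93 × 0.05 = 4.65
  Innovation 45 × 0.08 = 3.6
  Originality 40 × 0.15 = 6
  Use of theme 79 × 0.23 = 18.17
Sum = 67.67
67.67 is ≥ 67 and < 87 → Proficient

Proficient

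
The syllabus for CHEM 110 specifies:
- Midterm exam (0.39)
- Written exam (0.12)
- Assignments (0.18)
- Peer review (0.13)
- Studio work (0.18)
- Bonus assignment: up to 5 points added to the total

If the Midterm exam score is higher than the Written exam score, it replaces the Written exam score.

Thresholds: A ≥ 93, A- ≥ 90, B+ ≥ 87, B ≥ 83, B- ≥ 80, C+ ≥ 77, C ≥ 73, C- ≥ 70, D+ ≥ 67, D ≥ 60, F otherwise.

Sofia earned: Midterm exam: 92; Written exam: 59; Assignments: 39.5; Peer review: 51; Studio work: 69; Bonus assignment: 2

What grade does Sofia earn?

Midterm exam (92) > Written exam (59), so Written exam counts as 92.
Weighted total:
  Midterm exam 92 × 0.39 = 35.88
  Written exam 92 × 0.12 = 11.04
  Assignments 39.5 × 0.18 = 7.11
  Peer review 51 × 0.13 = 6.63
  Studio work 69 × 0.18 = 12.42
Sum = 73.08
Bonus assignment: 73.08 + 2 = 75.08
75.08 is ≥ 73 and < 77 → C

C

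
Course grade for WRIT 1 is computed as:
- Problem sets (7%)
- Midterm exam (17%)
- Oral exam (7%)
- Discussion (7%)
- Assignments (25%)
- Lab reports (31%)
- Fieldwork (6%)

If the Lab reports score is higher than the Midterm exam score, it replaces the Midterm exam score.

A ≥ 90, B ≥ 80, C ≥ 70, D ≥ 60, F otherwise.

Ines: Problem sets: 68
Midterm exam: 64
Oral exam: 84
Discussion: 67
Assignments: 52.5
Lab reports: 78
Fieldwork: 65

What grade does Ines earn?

Lab reports (78) > Midterm exam (64), so Midterm exam counts as 78.
Weighted total:
  Problem sets 68 × 0.07 = 4.76
  Midterm exam 78 × 0.17 = 13.26
  Oral exam 84 × 0.07 = 5.88
  Discussion 67 × 0.07 = 4.69
  Assignments 52.5 × 0.25 = 13.125
  Lab reports 78 × 0.31 = 24.18
  Fieldwork 65 × 0.06 = 3.9
Sum = 69.795
69.795 is ≥ 60 and < 70 → D

D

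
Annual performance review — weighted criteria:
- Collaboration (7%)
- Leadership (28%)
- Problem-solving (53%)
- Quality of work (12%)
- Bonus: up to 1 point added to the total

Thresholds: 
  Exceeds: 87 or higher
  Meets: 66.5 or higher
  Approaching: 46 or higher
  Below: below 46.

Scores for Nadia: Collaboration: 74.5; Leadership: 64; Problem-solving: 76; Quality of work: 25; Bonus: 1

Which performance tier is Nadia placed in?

Weighted total:
  Collaboration 74.5 × 0.07 = 5.215
  Leadership 64 × 0.28 = 17.92
  Problem-solving 76 × 0.53 = 40.28
  Quality of work 25 × 0.12 = 3
Sum = 66.415
Bonus: 66.415 + 1 = 67.415
67.415 is ≥ 66.5 and < 87 → Meets

Meets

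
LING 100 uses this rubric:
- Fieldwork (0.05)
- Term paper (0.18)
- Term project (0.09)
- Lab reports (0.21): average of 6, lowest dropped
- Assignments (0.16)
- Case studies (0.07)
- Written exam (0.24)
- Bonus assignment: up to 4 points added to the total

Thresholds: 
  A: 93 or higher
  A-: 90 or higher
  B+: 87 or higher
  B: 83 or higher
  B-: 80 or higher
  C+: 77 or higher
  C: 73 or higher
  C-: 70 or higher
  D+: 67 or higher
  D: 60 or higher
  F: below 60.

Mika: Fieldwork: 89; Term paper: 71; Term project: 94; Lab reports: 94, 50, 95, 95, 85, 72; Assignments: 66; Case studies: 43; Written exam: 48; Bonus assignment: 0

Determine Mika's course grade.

D+

Lab reports: drop 50 → average of remaining 5 = 441/5 = 88.2
Weighted total:
  Fieldwork 89 × 0.05 = 4.45
  Term paper 71 × 0.18 = 12.78
  Term project 94 × 0.09 = 8.46
  Lab reports 88.2 × 0.21 = 18.522
  Assignments 66 × 0.16 = 10.56
  Case studies 43 × 0.07 = 3.01
  Written exam 48 × 0.24 = 11.52
Sum = 69.302
Bonus assignment: 69.302 + 0 = 69.302
69.302 is ≥ 67 and < 70 → D+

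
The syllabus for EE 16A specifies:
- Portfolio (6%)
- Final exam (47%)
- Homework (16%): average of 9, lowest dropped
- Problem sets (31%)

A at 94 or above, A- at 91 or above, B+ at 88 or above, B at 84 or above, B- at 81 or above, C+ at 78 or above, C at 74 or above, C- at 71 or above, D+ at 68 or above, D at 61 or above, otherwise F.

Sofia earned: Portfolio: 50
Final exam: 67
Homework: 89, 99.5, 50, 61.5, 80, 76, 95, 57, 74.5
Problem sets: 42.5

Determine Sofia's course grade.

Homework: drop 50 → average of remaining 8 = 632.5/8 = 79.0625
Weighted total:
  Portfolio 50 × 0.06 = 3
  Final exam 67 × 0.47 = 31.49
  Homework 79.0625 × 0.16 = 12.65
  Problem sets 42.5 × 0.31 = 13.175
Sum = 60.315
60.315 < 61 → F

F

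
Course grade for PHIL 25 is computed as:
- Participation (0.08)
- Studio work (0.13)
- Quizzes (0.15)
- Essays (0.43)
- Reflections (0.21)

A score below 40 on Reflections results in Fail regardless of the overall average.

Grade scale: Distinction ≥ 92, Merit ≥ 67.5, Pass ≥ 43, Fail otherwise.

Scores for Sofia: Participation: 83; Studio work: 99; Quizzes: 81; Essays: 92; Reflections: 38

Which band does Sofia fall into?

Fail

Reflections score 38 < 40: minimum not met.
Weighted total:
  Participation 83 × 0.08 = 6.64
  Studio work 99 × 0.13 = 12.87
  Quizzes 81 × 0.15 = 12.15
  Essays 92 × 0.43 = 39.56
  Reflections 38 × 0.21 = 7.98
Sum = 79.2
Because the Reflections minimum was not met, the result is Fail.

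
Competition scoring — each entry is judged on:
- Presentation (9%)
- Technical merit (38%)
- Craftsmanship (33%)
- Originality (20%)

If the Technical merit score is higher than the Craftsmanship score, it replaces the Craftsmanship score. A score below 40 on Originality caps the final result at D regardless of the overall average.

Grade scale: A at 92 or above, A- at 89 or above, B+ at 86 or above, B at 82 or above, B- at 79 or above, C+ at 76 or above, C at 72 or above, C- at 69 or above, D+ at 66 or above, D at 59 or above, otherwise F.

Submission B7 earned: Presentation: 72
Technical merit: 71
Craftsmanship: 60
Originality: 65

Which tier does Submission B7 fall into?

C-

Technical merit (71) > Craftsmanship (60), so Craftsmanship counts as 71.
Originality score 65 ≥ 40: minimum met.
Weighted total:
  Presentation 72 × 0.09 = 6.48
  Technical merit 71 × 0.38 = 26.98
  Craftsmanship 71 × 0.33 = 23.43
  Originality 65 × 0.2 = 13
Sum = 69.89
69.89 is ≥ 69 and < 72 → C-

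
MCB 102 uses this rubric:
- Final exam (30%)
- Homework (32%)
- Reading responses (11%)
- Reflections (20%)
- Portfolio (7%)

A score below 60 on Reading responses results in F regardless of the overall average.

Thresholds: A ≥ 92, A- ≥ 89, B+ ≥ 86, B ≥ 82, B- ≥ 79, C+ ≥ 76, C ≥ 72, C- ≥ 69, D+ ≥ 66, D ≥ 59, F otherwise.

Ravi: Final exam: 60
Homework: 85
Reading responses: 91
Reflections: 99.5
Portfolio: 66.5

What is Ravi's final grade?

Reading responses score 91 ≥ 60: minimum met.
Weighted total:
  Final exam 60 × 0.3 = 18
  Homework 85 × 0.32 = 27.2
  Reading responses 91 × 0.11 = 10.01
  Reflections 99.5 × 0.2 = 19.9
  Portfolio 66.5 × 0.07 = 4.655
Sum = 79.765
79.765 is ≥ 79 and < 82 → B-

B-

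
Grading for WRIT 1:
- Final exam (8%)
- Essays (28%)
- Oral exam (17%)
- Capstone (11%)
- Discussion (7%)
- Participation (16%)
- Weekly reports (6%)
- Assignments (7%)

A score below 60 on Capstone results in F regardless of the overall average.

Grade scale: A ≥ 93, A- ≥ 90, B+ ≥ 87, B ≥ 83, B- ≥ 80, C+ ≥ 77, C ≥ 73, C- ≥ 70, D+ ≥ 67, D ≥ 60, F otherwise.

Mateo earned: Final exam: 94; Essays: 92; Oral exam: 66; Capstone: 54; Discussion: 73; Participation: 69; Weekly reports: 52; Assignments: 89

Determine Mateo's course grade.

F

Capstone score 54 < 60: minimum not met.
Weighted total:
  Final exam 94 × 0.08 = 7.52
  Essays 92 × 0.28 = 25.76
  Oral exam 66 × 0.17 = 11.22
  Capstone 54 × 0.11 = 5.94
  Discussion 73 × 0.07 = 5.11
  Participation 69 × 0.16 = 11.04
  Weekly reports 52 × 0.06 = 3.12
  Assignments 89 × 0.07 = 6.23
Sum = 75.94
Because the Capstone minimum was not met, the result is F.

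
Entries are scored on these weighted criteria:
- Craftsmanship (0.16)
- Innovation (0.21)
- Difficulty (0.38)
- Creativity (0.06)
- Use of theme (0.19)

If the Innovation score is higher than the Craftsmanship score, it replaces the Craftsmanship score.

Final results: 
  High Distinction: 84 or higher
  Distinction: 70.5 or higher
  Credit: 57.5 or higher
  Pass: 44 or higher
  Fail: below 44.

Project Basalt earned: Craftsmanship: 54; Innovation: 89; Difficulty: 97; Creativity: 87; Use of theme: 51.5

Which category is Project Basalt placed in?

Innovation (89) > Craftsmanship (54), so Craftsmanship counts as 89.
Weighted total:
  Craftsmanship 89 × 0.16 = 14.24
  Innovation 89 × 0.21 = 18.69
  Difficulty 97 × 0.38 = 36.86
  Creativity 87 × 0.06 = 5.22
  Use of theme 51.5 × 0.19 = 9.785
Sum = 84.795
84.795 ≥ 84 → High Distinction

High Distinction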